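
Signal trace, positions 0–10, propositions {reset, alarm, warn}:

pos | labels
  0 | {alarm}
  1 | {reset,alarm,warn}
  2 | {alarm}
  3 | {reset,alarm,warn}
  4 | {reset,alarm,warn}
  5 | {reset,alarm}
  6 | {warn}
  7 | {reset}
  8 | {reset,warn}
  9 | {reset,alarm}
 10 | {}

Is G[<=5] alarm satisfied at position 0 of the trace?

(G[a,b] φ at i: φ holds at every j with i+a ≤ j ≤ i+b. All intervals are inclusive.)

Yes

Check alarm at every j in [0,5]:
  j=0: true
  j=1: true
  j=2: true
  j=3: true
  j=4: true
  j=5: true
All positions satisfy it → formula holds.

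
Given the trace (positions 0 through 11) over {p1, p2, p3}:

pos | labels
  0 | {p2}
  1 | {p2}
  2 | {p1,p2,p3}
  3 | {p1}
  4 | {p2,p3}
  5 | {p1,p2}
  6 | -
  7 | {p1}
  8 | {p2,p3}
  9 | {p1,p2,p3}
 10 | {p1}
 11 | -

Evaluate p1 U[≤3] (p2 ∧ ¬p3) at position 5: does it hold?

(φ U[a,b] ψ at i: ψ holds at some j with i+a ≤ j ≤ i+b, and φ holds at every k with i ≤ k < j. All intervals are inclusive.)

Need some j in [5,8] with (p2 ∧ ¬p3), and p1 at every k in [5,j-1].
  j=5: (p2 ∧ ¬p3) holds; no prefix to check → satisfied.

True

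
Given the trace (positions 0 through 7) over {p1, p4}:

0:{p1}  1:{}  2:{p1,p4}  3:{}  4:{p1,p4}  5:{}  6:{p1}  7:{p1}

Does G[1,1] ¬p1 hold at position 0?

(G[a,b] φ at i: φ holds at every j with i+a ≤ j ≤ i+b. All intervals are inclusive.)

Yes

Check ¬p1 at every j in [1,1]:
  j=1: true
All positions satisfy it → formula holds.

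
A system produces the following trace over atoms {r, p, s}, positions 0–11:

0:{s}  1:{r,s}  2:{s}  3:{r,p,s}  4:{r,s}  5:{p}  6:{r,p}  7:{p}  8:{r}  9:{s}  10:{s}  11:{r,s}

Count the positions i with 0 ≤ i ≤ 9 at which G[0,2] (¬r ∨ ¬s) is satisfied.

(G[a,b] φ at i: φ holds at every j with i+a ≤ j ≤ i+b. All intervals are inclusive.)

4

Evaluate at each i in [0,9]:
  i=0: ✗ (fails at j=1)
  i=1: ✗ (fails at j=1)
  i=2: ✗ (fails at j=3)
  i=3: ✗ (fails at j=3)
  i=4: ✗ (fails at j=4)
  i=5: ✓ (all of [5,7])
  i=6: ✓ (all of [6,8])
  i=7: ✓ (all of [7,9])
  i=8: ✓ (all of [8,10])
  i=9: ✗ (fails at j=11)
Positions where it holds: {5, 6, 7, 8} → 4.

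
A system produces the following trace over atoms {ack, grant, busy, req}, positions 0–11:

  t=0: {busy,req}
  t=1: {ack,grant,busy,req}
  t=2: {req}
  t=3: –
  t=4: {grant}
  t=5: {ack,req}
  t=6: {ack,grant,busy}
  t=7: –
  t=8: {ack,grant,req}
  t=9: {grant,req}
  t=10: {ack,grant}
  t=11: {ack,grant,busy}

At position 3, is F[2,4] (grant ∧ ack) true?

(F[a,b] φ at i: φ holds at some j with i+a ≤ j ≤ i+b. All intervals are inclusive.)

Check (grant ∧ ack) at each j in [5,7]:
  j=5: false
  j=6: true
  j=7: false
Found at j=6 → formula holds.

Yes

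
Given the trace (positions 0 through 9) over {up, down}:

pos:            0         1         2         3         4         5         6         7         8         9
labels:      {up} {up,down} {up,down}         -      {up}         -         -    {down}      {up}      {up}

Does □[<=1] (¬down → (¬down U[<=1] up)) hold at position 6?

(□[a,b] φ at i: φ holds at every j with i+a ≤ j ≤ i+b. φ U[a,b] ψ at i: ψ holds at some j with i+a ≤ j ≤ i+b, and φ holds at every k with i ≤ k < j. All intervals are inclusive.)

False

Check (¬down → (¬down U[<=1] up)) at every j in [6,7]:
  j=6: antecedent true; consequent fails → ✗
  j=7: antecedent false → ✓
Fails at j=6 → formula fails.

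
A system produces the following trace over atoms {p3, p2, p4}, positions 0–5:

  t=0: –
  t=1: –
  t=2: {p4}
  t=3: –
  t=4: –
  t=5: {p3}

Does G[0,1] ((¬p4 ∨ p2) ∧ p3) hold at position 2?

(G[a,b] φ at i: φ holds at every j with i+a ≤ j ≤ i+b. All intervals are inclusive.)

Check ((¬p4 ∨ p2) ∧ p3) at every j in [2,3]:
  j=2: false
  j=3: false
Fails at j=2 → formula fails.

False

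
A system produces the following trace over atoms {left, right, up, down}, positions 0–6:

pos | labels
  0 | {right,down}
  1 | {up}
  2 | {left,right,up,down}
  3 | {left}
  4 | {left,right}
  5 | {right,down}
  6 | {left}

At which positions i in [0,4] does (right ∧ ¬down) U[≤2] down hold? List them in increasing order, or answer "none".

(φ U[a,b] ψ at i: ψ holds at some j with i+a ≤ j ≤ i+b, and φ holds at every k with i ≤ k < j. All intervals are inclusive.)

0, 2, 4

Evaluate at each i in [0,4]:
  i=0: ✓ (rhs at j=0)
  i=1: ✗ (lhs fails at k=1 before rhs at j=2)
  i=2: ✓ (rhs at j=2)
  i=3: ✗ (lhs fails at k=3 before rhs at j=5)
  i=4: ✓ (rhs at j=5; lhs holds on [4,4])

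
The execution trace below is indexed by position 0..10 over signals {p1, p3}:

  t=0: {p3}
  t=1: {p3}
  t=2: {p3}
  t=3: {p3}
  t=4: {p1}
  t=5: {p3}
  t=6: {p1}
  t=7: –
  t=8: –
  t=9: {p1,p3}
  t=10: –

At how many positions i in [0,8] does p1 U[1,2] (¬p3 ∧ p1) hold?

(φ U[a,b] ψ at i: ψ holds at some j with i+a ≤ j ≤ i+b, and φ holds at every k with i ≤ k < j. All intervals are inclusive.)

0

Evaluate at each i in [0,8]:
  i=0: ✗ (no rhs in [1,2])
  i=1: ✗ (no rhs in [2,3])
  i=2: ✗ (lhs fails at k=2 before rhs at j=4)
  i=3: ✗ (lhs fails at k=3 before rhs at j=4)
  i=4: ✗ (lhs fails at k=5 before rhs at j=6)
  i=5: ✗ (lhs fails at k=5 before rhs at j=6)
  i=6: ✗ (no rhs in [7,8])
  i=7: ✗ (no rhs in [8,9])
  i=8: ✗ (no rhs in [9,10])
Positions where it holds: {} → 0.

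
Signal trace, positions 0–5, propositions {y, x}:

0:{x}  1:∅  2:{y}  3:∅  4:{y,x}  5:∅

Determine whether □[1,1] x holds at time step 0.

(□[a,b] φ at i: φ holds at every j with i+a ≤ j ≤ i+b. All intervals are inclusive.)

No

Check x at every j in [1,1]:
  j=1: false
Fails at j=1 → formula fails.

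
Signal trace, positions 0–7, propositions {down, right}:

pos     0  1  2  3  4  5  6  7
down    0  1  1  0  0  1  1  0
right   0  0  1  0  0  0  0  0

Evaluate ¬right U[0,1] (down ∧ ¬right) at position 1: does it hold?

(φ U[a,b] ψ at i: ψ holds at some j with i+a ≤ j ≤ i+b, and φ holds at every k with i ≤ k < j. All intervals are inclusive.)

Need some j in [1,2] with (down ∧ ¬right), and ¬right at every k in [1,j-1].
  j=1: (down ∧ ¬right) holds; no prefix to check → satisfied.

Yes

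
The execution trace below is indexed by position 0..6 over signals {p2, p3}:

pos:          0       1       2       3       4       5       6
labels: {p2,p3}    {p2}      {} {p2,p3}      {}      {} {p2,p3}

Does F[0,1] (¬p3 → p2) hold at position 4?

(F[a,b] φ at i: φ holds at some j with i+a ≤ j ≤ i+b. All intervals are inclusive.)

Check (¬p3 → p2) at each j in [4,5]:
  j=4: false
  j=5: false
No position in the window satisfies it → formula fails.

False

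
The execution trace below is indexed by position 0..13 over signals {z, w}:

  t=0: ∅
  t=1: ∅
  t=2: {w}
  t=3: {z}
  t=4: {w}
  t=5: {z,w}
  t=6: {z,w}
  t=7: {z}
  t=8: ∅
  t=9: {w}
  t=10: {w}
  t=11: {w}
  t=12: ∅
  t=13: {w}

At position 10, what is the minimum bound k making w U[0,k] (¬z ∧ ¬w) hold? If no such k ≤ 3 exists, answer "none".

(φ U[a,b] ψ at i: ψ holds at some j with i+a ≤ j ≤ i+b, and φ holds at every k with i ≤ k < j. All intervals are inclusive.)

2

Need earliest j ≥ 10 with (¬z ∧ ¬w), and w at every k in [10,j-1].
  j=10: rhs fails.
  j=11: rhs fails.
  j=12: rhs holds; lhs holds on [10,11]. k = 2.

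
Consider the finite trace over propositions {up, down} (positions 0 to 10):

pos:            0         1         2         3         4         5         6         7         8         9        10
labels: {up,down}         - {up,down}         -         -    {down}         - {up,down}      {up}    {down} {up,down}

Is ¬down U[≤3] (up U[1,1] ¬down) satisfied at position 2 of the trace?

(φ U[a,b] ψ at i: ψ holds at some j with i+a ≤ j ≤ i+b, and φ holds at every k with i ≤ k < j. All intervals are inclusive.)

Need some j in [2,5] with (up U[1,1] ¬down), and ¬down at every k in [2,j-1].
  j=2: (up U[1,1] ¬down) holds; no prefix to check → satisfied.

Yes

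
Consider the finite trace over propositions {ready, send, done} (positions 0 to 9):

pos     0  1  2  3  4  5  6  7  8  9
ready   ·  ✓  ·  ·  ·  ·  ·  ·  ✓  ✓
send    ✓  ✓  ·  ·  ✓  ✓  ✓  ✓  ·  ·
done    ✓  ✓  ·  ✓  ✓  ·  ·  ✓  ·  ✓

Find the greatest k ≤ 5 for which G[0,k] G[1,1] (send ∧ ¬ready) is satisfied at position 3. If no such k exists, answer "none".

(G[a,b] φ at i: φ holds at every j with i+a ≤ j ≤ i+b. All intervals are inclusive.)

3

G[1,1] (send ∧ ¬ready) must hold from j=3 onward; find where it first fails.
  j=3: holds
  j=4: holds
  j=5: holds
  j=6: holds
  j=7: fails
Holds on [3,6], so largest k = 3.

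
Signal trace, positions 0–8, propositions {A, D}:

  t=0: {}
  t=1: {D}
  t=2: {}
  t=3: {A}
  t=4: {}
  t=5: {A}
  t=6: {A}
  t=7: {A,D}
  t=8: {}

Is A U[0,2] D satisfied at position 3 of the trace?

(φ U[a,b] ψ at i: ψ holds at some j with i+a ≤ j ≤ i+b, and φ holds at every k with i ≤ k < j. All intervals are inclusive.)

Need some j in [3,5] with D, and A at every k in [3,j-1].
  j=3: D false.
  j=4: D false.
  j=5: D false.
No j in the window works → until fails.

No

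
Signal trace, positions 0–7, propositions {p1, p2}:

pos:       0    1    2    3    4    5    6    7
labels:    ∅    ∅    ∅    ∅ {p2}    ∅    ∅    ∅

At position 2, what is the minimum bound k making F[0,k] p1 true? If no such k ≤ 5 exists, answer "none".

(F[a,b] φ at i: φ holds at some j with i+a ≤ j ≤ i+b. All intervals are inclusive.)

none

Scan j = 2,3,… for p1:
  j=2: fails
  j=3: fails
  j=4: fails
  j=5: fails
  j=6: fails
  j=7: fails
No j in [2,7] satisfies it → none.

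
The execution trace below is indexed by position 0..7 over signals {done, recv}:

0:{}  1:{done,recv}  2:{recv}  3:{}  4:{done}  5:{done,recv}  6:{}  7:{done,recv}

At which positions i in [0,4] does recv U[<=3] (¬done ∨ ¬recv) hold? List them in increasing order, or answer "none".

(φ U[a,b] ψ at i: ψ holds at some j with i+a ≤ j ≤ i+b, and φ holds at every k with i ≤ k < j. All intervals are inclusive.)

0, 1, 2, 3, 4

Evaluate at each i in [0,4]:
  i=0: ✓ (rhs at j=0)
  i=1: ✓ (rhs at j=2; lhs holds on [1,1])
  i=2: ✓ (rhs at j=2)
  i=3: ✓ (rhs at j=3)
  i=4: ✓ (rhs at j=4)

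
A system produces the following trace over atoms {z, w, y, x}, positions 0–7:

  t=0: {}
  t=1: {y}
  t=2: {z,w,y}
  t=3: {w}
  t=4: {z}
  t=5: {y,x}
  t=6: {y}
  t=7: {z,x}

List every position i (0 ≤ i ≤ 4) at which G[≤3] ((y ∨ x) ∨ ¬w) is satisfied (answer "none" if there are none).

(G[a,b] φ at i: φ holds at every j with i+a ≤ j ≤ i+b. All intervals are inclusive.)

Evaluate at each i in [0,4]:
  i=0: ✗ (fails at j=3)
  i=1: ✗ (fails at j=3)
  i=2: ✗ (fails at j=3)
  i=3: ✗ (fails at j=3)
  i=4: ✓ (all of [4,7])

4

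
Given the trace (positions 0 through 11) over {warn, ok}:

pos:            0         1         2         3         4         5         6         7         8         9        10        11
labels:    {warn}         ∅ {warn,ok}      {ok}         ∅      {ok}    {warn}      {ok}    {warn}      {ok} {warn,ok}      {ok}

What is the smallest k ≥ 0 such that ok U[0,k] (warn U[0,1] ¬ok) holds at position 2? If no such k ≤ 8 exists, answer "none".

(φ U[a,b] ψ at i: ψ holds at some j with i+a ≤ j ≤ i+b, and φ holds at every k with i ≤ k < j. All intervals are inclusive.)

2

Need earliest j ≥ 2 with (warn U[0,1] ¬ok), and ok at every k in [2,j-1].
  j=2: rhs fails.
  j=3: rhs fails.
  j=4: rhs holds; lhs holds on [2,3]. k = 2.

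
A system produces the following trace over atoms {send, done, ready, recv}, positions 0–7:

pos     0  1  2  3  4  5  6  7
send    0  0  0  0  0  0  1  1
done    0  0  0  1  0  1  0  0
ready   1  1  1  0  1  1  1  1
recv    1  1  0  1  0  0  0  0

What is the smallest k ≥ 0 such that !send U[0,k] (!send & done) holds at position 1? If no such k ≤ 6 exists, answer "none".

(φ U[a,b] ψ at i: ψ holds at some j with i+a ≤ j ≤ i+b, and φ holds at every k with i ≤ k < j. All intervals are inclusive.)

Need earliest j ≥ 1 with (!send & done), and !send at every k in [1,j-1].
  j=1: rhs fails.
  j=2: rhs fails.
  j=3: rhs holds; lhs holds on [1,2]. k = 2.

2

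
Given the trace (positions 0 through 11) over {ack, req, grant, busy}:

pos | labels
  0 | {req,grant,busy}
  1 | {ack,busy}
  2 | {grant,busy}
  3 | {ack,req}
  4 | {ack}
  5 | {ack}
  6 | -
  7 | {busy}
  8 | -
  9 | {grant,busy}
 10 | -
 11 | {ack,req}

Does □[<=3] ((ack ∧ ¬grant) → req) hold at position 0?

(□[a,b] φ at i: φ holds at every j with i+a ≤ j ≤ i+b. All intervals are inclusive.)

False

Check ((ack ∧ ¬grant) → req) at every j in [0,3]:
  j=0: antecedent false → ✓
  j=1: antecedent true; consequent false → ✗
  j=2: antecedent false → ✓
  j=3: antecedent true; consequent true → ✓
Fails at j=1 → formula fails.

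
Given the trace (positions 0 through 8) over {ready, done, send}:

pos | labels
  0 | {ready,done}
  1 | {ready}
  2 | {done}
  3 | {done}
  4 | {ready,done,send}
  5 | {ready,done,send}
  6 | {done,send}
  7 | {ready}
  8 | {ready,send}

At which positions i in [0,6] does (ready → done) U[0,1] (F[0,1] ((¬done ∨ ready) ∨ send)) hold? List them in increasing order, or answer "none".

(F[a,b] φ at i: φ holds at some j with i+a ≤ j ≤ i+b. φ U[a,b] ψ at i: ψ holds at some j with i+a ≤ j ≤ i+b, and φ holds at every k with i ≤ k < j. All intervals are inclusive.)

0, 1, 2, 3, 4, 5, 6

Evaluate at each i in [0,6]:
  i=0: ✓ (rhs at j=0)
  i=1: ✓ (rhs at j=1)
  i=2: ✓ (rhs at j=3; lhs holds on [2,2])
  i=3: ✓ (rhs at j=3)
  i=4: ✓ (rhs at j=4)
  i=5: ✓ (rhs at j=5)
  i=6: ✓ (rhs at j=6)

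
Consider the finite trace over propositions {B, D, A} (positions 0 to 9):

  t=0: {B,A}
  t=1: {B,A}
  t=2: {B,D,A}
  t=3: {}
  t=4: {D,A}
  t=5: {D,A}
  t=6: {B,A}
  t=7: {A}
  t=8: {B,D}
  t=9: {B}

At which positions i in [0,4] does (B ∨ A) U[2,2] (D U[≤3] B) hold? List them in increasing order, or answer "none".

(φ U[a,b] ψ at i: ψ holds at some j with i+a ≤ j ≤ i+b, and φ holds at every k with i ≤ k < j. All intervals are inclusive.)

Evaluate at each i in [0,4]:
  i=0: ✓ (rhs at j=2; lhs holds on [0,1])
  i=1: ✗ (no rhs in [3,3])
  i=2: ✗ (lhs fails at k=3 before rhs at j=4)
  i=3: ✗ (lhs fails at k=3 before rhs at j=5)
  i=4: ✓ (rhs at j=6; lhs holds on [4,5])

0, 4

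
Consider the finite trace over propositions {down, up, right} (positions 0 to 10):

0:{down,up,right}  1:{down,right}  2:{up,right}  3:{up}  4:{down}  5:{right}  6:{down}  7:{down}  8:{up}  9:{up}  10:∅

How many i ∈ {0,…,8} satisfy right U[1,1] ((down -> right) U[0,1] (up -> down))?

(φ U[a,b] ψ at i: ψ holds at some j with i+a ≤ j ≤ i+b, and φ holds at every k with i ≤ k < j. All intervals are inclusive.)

Evaluate at each i in [0,8]:
  i=0: ✓ (rhs at j=1; lhs holds on [0,0])
  i=1: ✗ (no rhs in [2,2])
  i=2: ✓ (rhs at j=3; lhs holds on [2,2])
  i=3: ✗ (lhs fails at k=3 before rhs at j=4)
  i=4: ✗ (lhs fails at k=4 before rhs at j=5)
  i=5: ✓ (rhs at j=6; lhs holds on [5,5])
  i=6: ✗ (lhs fails at k=6 before rhs at j=7)
  i=7: ✗ (no rhs in [8,8])
  i=8: ✗ (lhs fails at k=8 before rhs at j=9)
Positions where it holds: {0, 2, 5} → 3.

3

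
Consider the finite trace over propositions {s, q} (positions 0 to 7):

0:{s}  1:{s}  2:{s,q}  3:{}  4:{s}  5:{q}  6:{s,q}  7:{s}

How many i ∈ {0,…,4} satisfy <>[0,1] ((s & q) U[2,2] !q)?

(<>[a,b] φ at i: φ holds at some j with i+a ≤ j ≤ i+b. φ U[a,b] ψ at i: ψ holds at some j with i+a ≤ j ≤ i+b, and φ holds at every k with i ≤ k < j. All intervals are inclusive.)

0

Evaluate at each i in [0,4]:
  i=0: ✗ (none in [0,1])
  i=1: ✗ (none in [1,2])
  i=2: ✗ (none in [2,3])
  i=3: ✗ (none in [3,4])
  i=4: ✗ (none in [4,5])
Positions where it holds: {} → 0.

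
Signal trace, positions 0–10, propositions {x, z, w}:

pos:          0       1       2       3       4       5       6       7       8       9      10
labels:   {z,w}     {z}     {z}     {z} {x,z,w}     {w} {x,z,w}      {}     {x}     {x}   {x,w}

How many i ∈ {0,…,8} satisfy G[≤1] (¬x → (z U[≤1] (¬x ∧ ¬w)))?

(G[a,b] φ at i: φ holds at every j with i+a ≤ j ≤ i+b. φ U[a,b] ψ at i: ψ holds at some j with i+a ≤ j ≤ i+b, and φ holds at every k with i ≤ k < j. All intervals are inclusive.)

Evaluate at each i in [0,8]:
  i=0: ✓ (all of [0,1])
  i=1: ✓ (all of [1,2])
  i=2: ✓ (all of [2,3])
  i=3: ✓ (all of [3,4])
  i=4: ✗ (fails at j=5)
  i=5: ✗ (fails at j=5)
  i=6: ✓ (all of [6,7])
  i=7: ✓ (all of [7,8])
  i=8: ✓ (all of [8,9])
Positions where it holds: {0, 1, 2, 3, 6, 7, 8} → 7.

7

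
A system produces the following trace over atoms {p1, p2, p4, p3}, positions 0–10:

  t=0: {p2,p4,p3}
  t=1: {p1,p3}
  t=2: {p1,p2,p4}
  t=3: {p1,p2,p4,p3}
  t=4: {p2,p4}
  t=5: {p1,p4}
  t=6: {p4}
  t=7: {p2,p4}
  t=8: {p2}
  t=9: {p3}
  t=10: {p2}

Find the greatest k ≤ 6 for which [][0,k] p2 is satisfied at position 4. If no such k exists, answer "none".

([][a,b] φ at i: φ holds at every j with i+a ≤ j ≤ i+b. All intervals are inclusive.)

0

p2 must hold from j=4 onward; find where it first fails.
  j=4: holds
  j=5: fails
Holds on [4,4], so largest k = 0.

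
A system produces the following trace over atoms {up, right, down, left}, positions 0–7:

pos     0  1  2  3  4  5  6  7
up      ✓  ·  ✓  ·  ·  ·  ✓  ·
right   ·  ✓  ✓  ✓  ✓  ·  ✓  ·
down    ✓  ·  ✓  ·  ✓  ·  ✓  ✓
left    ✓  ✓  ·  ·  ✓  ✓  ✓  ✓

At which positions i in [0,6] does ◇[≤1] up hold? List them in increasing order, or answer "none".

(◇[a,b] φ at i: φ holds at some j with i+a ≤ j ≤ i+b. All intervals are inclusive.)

0, 1, 2, 5, 6

Evaluate at each i in [0,6]:
  i=0: ✓ (witness j=0)
  i=1: ✓ (witness j=2)
  i=2: ✓ (witness j=2)
  i=3: ✗ (none in [3,4])
  i=4: ✗ (none in [4,5])
  i=5: ✓ (witness j=6)
  i=6: ✓ (witness j=6)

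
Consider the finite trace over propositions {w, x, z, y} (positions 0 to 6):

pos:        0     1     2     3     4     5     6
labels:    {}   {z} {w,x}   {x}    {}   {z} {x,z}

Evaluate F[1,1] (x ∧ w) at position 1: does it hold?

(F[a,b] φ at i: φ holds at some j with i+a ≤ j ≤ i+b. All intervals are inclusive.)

True

Check (x ∧ w) at each j in [2,2]:
  j=2: true
Found at j=2 → formula holds.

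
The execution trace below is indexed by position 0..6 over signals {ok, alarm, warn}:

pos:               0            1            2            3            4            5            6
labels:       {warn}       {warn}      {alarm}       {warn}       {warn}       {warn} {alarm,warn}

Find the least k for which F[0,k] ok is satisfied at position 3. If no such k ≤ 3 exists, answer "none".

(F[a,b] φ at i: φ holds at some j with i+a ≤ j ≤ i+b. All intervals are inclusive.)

none

Scan j = 3,4,… for ok:
  j=3: fails
  j=4: fails
  j=5: fails
  j=6: fails
No j in [3,6] satisfies it → none.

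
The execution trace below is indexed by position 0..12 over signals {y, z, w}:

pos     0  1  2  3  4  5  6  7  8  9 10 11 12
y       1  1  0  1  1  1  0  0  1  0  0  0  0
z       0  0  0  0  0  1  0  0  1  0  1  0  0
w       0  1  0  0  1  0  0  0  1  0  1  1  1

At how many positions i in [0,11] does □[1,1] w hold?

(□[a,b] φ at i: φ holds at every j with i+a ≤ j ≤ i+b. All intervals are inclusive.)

Evaluate at each i in [0,11]:
  i=0: ✓ (all of [1,1])
  i=1: ✗ (fails at j=2)
  i=2: ✗ (fails at j=3)
  i=3: ✓ (all of [4,4])
  i=4: ✗ (fails at j=5)
  i=5: ✗ (fails at j=6)
  i=6: ✗ (fails at j=7)
  i=7: ✓ (all of [8,8])
  i=8: ✗ (fails at j=9)
  i=9: ✓ (all of [10,10])
  i=10: ✓ (all of [11,11])
  i=11: ✓ (all of [12,12])
Positions where it holds: {0, 3, 7, 9, 10, 11} → 6.

6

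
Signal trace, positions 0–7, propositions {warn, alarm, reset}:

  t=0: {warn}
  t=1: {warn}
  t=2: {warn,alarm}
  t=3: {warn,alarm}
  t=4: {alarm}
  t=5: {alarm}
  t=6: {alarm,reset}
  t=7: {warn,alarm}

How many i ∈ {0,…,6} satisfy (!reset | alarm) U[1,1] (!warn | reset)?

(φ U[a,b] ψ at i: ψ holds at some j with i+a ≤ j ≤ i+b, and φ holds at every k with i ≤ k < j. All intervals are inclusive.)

3

Evaluate at each i in [0,6]:
  i=0: ✗ (no rhs in [1,1])
  i=1: ✗ (no rhs in [2,2])
  i=2: ✗ (no rhs in [3,3])
  i=3: ✓ (rhs at j=4; lhs holds on [3,3])
  i=4: ✓ (rhs at j=5; lhs holds on [4,4])
  i=5: ✓ (rhs at j=6; lhs holds on [5,5])
  i=6: ✗ (no rhs in [7,7])
Positions where it holds: {3, 4, 5} → 3.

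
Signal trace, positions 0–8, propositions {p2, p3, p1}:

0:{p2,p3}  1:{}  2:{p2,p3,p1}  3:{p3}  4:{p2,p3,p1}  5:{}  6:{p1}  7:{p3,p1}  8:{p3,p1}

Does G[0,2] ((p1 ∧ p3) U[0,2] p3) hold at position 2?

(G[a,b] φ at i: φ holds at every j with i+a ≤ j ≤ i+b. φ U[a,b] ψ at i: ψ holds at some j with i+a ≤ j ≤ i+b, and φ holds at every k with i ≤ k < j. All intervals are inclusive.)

Check ((p1 ∧ p3) U[0,2] p3) at every j in [2,4]:
  j=2: holds
  j=3: holds
  j=4: holds
All positions satisfy it → formula holds.

Yes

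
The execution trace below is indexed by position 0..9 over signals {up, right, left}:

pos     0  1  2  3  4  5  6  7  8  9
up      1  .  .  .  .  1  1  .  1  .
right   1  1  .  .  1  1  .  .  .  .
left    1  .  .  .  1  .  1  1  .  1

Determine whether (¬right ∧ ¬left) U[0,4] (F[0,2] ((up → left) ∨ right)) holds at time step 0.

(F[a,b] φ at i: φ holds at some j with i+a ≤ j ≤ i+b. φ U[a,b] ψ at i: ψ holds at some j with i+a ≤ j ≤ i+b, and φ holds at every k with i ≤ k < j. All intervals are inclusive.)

Need some j in [0,4] with F[0,2] ((up → left) ∨ right), and (¬right ∧ ¬left) at every k in [0,j-1].
  j=0: F[0,2] ((up → left) ∨ right) holds; no prefix to check → satisfied.

True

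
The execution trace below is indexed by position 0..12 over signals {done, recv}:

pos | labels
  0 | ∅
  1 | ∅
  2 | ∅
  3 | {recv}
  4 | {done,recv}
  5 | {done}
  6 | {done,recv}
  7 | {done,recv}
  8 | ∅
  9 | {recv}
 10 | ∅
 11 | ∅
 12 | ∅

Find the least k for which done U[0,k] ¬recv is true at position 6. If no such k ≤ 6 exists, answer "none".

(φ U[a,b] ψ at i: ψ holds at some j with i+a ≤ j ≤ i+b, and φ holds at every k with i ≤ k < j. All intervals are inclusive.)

2

Need earliest j ≥ 6 with ¬recv, and done at every k in [6,j-1].
  j=6: rhs fails.
  j=7: rhs fails.
  j=8: rhs holds; lhs holds on [6,7]. k = 2.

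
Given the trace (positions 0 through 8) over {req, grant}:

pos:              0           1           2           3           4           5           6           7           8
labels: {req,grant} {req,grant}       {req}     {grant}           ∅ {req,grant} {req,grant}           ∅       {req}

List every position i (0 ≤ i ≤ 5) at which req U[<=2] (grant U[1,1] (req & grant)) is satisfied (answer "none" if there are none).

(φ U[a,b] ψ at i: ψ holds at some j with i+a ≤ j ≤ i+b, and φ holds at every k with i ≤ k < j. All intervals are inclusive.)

Evaluate at each i in [0,5]:
  i=0: ✓ (rhs at j=0)
  i=1: ✗ (no rhs in [1,3])
  i=2: ✗ (no rhs in [2,4])
  i=3: ✗ (lhs fails at k=3 before rhs at j=5)
  i=4: ✗ (lhs fails at k=4 before rhs at j=5)
  i=5: ✓ (rhs at j=5)

0, 5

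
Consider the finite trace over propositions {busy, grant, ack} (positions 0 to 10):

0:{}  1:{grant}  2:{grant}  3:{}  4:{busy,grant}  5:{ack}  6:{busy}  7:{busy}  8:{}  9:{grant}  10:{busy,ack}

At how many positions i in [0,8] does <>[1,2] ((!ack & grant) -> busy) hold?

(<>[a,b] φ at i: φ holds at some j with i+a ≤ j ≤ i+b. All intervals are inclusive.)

8

Evaluate at each i in [0,8]:
  i=0: ✗ (none in [1,2])
  i=1: ✓ (witness j=3)
  i=2: ✓ (witness j=3)
  i=3: ✓ (witness j=4)
  i=4: ✓ (witness j=5)
  i=5: ✓ (witness j=6)
  i=6: ✓ (witness j=7)
  i=7: ✓ (witness j=8)
  i=8: ✓ (witness j=10)
Positions where it holds: {1, 2, 3, 4, 5, 6, 7, 8} → 8.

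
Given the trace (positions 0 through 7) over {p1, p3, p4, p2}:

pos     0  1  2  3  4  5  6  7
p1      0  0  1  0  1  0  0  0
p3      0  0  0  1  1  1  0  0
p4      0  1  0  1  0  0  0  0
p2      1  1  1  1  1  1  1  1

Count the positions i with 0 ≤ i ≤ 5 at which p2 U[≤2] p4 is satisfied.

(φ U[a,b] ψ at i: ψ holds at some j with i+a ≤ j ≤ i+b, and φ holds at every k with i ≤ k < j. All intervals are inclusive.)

4

Evaluate at each i in [0,5]:
  i=0: ✓ (rhs at j=1; lhs holds on [0,0])
  i=1: ✓ (rhs at j=1)
  i=2: ✓ (rhs at j=3; lhs holds on [2,2])
  i=3: ✓ (rhs at j=3)
  i=4: ✗ (no rhs in [4,6])
  i=5: ✗ (no rhs in [5,7])
Positions where it holds: {0, 1, 2, 3} → 4.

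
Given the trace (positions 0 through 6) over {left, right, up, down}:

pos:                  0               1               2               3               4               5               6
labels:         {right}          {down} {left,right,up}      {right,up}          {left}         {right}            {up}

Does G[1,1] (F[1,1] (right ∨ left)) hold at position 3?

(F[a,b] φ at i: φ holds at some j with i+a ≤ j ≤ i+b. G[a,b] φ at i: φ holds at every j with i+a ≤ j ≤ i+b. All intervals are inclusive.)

Check F[1,1] (right ∨ left) at every j in [4,4]:
  j=4: holds (witness at 5)
All positions satisfy it → formula holds.

Yes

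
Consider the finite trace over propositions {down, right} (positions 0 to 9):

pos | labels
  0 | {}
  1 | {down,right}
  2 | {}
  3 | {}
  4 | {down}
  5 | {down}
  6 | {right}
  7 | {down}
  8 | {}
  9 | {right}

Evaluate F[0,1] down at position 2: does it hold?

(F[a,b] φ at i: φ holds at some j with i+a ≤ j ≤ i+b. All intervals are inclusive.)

Check down at each j in [2,3]:
  j=2: false
  j=3: false
No position in the window satisfies it → formula fails.

False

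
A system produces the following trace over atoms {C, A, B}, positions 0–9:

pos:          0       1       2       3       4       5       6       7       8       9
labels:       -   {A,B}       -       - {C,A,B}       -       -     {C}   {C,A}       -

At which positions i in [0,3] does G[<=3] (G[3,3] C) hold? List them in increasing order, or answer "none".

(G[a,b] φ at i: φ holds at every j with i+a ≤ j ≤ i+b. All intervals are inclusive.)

none

Evaluate at each i in [0,3]:
  i=0: ✗ (fails at j=0)
  i=1: ✗ (fails at j=2)
  i=2: ✗ (fails at j=2)
  i=3: ✗ (fails at j=3)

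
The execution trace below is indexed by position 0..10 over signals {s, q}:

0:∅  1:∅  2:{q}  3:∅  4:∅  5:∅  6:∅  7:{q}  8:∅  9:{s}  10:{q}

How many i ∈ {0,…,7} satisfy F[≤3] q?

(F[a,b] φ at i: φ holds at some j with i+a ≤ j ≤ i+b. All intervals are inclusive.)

Evaluate at each i in [0,7]:
  i=0: ✓ (witness j=2)
  i=1: ✓ (witness j=2)
  i=2: ✓ (witness j=2)
  i=3: ✗ (none in [3,6])
  i=4: ✓ (witness j=7)
  i=5: ✓ (witness j=7)
  i=6: ✓ (witness j=7)
  i=7: ✓ (witness j=7)
Positions where it holds: {0, 1, 2, 4, 5, 6, 7} → 7.

7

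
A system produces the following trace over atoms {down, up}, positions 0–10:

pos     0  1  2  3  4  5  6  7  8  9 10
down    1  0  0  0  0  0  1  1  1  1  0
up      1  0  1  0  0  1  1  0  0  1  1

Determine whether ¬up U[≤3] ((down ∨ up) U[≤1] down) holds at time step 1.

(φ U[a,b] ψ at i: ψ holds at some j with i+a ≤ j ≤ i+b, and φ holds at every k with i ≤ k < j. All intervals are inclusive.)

No

Need some j in [1,4] with ((down ∨ up) U[≤1] down), and ¬up at every k in [1,j-1].
  j=1: ((down ∨ up) U[≤1] down) — fails.
  j=2: ((down ∨ up) U[≤1] down) — fails.
  j=3: ((down ∨ up) U[≤1] down) — fails.
  j=4: ((down ∨ up) U[≤1] down) — fails.
No j in the window works → until fails.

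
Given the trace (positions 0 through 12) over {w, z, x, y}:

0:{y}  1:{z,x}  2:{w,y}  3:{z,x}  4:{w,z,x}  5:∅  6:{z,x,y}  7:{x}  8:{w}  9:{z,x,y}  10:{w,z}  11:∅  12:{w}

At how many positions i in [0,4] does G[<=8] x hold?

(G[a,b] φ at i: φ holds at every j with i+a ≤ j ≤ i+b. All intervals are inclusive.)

Evaluate at each i in [0,4]:
  i=0: ✗ (fails at j=0)
  i=1: ✗ (fails at j=2)
  i=2: ✗ (fails at j=2)
  i=3: ✗ (fails at j=5)
  i=4: ✗ (fails at j=5)
Positions where it holds: {} → 0.

0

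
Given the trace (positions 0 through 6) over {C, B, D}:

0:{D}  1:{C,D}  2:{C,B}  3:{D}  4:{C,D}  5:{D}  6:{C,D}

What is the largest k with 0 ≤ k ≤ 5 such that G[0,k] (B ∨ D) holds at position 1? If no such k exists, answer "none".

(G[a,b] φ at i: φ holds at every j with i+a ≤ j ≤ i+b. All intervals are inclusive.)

(B ∨ D) must hold from j=1 onward; find where it first fails.
  j=1: holds
  j=2: holds
  j=3: holds
  j=4: holds
  j=5: holds
  j=6: holds
Holds through j=6; largest k = 5.

5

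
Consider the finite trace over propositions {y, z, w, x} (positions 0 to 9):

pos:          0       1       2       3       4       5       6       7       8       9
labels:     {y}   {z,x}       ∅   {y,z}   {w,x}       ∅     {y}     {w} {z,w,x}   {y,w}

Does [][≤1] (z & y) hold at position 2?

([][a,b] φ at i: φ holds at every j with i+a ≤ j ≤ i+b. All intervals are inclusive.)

Check (z & y) at every j in [2,3]:
  j=2: false
  j=3: true
Fails at j=2 → formula fails.

False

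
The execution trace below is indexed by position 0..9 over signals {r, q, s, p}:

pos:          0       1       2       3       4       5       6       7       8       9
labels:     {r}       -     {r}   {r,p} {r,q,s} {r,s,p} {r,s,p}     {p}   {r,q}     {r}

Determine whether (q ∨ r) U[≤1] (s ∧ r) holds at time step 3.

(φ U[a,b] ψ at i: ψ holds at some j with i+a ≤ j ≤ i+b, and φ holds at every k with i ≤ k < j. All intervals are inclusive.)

Need some j in [3,4] with (s ∧ r), and (q ∨ r) at every k in [3,j-1].
  j=3: (s ∧ r) false.
  j=4: (s ∧ r) holds; (q ∨ r) holds at every k in [3,3] → satisfied.

Yes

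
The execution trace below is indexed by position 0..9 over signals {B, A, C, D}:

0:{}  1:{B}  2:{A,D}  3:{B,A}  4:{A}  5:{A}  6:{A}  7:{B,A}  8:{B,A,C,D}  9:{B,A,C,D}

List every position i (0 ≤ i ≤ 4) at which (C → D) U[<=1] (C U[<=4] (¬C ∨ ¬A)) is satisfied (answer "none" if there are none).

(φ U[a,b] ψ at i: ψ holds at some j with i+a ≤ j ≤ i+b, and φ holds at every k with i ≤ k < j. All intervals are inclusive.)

0, 1, 2, 3, 4

Evaluate at each i in [0,4]:
  i=0: ✓ (rhs at j=0)
  i=1: ✓ (rhs at j=1)
  i=2: ✓ (rhs at j=2)
  i=3: ✓ (rhs at j=3)
  i=4: ✓ (rhs at j=4)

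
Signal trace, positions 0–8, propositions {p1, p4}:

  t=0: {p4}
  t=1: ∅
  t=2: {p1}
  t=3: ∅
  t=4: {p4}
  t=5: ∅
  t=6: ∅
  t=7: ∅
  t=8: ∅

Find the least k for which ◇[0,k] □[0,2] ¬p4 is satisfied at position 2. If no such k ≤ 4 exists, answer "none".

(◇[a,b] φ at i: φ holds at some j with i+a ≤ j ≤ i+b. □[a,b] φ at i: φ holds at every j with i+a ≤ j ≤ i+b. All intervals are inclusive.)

3

Scan j = 2,3,… for □[0,2] ¬p4:
  j=2: fails
  j=3: fails
  j=4: fails
  j=5: holds
First hit at j=5, so smallest k = 5-2 = 3.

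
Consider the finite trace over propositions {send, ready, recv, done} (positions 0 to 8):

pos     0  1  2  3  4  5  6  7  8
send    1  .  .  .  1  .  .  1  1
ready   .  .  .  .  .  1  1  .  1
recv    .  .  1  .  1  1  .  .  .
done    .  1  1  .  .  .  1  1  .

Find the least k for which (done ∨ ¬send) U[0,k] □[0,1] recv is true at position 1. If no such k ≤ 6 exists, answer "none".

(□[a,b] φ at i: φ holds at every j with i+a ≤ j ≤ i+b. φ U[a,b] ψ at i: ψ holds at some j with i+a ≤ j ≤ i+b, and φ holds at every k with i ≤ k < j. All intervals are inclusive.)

Need earliest j ≥ 1 with □[0,1] recv, and (done ∨ ¬send) at every k in [1,j-1].
  j=1: rhs fails.
  j=2: rhs fails.
  j=3: rhs fails.
  j=4: rhs holds; lhs holds on [1,3]. k = 3.

3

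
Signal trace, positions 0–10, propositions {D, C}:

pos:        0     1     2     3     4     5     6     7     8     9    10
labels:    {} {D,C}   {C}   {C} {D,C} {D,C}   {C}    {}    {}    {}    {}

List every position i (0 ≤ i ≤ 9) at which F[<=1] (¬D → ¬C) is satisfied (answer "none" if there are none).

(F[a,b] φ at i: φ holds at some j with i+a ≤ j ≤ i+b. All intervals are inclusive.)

0, 1, 3, 4, 5, 6, 7, 8, 9

Evaluate at each i in [0,9]:
  i=0: ✓ (witness j=0)
  i=1: ✓ (witness j=1)
  i=2: ✗ (none in [2,3])
  i=3: ✓ (witness j=4)
  i=4: ✓ (witness j=4)
  i=5: ✓ (witness j=5)
  i=6: ✓ (witness j=7)
  i=7: ✓ (witness j=7)
  i=8: ✓ (witness j=8)
  i=9: ✓ (witness j=9)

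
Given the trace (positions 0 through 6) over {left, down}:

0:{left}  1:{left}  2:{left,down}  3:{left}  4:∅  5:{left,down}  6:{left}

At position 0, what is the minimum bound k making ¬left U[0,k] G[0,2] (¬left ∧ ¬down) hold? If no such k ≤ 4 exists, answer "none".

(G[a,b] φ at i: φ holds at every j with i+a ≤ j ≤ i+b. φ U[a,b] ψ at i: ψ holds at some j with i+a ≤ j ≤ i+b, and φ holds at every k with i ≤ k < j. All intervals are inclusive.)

none

Need earliest j ≥ 0 with G[0,2] (¬left ∧ ¬down), and ¬left at every k in [0,j-1].
  j=0: rhs fails.
  j=1: rhs fails.
  j=2: rhs fails.
  j=3: rhs fails.
  j=4: rhs fails.
No witness within the range → none.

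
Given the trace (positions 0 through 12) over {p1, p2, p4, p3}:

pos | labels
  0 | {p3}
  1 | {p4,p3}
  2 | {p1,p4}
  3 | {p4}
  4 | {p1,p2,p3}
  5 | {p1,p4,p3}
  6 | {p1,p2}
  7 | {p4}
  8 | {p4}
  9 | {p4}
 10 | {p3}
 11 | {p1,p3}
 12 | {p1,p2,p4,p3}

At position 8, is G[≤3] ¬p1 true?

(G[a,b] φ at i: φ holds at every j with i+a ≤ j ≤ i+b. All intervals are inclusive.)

Check ¬p1 at every j in [8,11]:
  j=8: true
  j=9: true
  j=10: true
  j=11: false
Fails at j=11 → formula fails.

False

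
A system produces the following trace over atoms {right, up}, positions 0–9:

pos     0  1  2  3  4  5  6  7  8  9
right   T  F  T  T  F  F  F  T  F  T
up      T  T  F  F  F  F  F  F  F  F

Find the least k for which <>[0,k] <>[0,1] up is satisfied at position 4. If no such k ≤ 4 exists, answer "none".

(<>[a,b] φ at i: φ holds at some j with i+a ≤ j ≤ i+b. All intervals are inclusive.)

none

Scan j = 4,5,… for <>[0,1] up:
  j=4: fails
  j=5: fails
  j=6: fails
  j=7: fails
  j=8: fails
No j in [4,8] satisfies it → none.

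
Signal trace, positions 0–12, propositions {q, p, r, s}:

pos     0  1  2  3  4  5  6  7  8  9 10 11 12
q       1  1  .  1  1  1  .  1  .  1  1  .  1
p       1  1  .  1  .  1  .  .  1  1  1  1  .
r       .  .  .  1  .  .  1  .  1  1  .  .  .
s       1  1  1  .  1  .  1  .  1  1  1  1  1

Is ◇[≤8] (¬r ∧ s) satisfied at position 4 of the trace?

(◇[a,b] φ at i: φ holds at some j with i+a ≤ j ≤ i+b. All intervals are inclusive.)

Check (¬r ∧ s) at each j in [4,12]:
  j=4: true
  j=5: false
  j=6: false
  j=7: false
  j=8: false
  j=9: false
  j=10: true
  j=11: true
  j=12: true
Found at j=4 → formula holds.

Holds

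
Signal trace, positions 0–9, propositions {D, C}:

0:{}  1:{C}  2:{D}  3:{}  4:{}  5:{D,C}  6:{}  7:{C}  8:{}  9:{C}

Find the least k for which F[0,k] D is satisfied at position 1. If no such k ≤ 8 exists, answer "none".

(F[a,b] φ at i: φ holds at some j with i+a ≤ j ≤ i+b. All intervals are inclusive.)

1

Scan j = 1,2,… for D:
  j=1: fails
  j=2: holds
First hit at j=2, so smallest k = 2-1 = 1.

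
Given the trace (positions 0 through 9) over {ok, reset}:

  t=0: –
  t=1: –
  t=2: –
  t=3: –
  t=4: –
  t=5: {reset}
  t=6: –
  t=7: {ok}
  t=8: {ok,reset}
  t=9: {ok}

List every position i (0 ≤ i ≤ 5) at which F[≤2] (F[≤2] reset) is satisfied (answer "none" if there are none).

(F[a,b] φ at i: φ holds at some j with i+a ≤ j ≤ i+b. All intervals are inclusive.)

1, 2, 3, 4, 5

Evaluate at each i in [0,5]:
  i=0: ✗ (none in [0,2])
  i=1: ✓ (witness j=3)
  i=2: ✓ (witness j=3)
  i=3: ✓ (witness j=3)
  i=4: ✓ (witness j=4)
  i=5: ✓ (witness j=5)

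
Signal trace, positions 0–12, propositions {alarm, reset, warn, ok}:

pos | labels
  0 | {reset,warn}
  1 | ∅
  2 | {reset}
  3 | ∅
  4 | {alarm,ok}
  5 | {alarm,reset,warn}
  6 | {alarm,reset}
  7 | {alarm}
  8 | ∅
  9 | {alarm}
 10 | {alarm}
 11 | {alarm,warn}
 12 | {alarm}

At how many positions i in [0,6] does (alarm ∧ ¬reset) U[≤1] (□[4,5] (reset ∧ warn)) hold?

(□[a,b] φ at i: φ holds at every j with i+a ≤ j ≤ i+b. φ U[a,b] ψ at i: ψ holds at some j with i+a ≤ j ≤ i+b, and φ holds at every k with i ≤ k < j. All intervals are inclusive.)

Evaluate at each i in [0,6]:
  i=0: ✗ (no rhs in [0,1])
  i=1: ✗ (no rhs in [1,2])
  i=2: ✗ (no rhs in [2,3])
  i=3: ✗ (no rhs in [3,4])
  i=4: ✗ (no rhs in [4,5])
  i=5: ✗ (no rhs in [5,6])
  i=6: ✗ (no rhs in [6,7])
Positions where it holds: {} → 0.

0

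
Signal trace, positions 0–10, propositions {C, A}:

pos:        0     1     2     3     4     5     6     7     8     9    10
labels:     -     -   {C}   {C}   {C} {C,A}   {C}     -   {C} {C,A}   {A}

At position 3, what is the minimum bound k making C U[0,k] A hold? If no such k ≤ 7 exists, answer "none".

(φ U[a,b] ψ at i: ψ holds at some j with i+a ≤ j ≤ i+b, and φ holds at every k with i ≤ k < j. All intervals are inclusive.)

2

Need earliest j ≥ 3 with A, and C at every k in [3,j-1].
  j=3: rhs fails.
  j=4: rhs fails.
  j=5: rhs holds; lhs holds on [3,4]. k = 2.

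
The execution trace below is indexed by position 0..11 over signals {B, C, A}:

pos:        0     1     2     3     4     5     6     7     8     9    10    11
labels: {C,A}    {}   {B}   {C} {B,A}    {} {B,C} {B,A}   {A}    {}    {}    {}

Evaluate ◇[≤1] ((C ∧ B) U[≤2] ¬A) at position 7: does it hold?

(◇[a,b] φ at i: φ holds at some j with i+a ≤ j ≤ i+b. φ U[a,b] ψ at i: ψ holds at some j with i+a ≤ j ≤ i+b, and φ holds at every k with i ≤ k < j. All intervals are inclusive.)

False

Check ((C ∧ B) U[≤2] ¬A) at each j in [7,8]:
  j=7: fails
  j=8: fails
No position in the window satisfies it → formula fails.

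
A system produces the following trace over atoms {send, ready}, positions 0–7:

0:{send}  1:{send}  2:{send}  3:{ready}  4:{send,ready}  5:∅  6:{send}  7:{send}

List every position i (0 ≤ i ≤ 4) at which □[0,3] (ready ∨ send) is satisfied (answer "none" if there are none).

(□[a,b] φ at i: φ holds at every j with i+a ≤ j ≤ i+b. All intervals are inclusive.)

0, 1

Evaluate at each i in [0,4]:
  i=0: ✓ (all of [0,3])
  i=1: ✓ (all of [1,4])
  i=2: ✗ (fails at j=5)
  i=3: ✗ (fails at j=5)
  i=4: ✗ (fails at j=5)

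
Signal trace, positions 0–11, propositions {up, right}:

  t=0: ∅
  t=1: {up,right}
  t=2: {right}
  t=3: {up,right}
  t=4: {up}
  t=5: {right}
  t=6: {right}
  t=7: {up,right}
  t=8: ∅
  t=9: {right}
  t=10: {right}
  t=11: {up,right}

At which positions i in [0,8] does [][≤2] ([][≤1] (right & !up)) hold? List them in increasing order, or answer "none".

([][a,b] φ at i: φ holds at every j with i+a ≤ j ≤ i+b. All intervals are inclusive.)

Evaluate at each i in [0,8]:
  i=0: ✗ (fails at j=0)
  i=1: ✗ (fails at j=1)
  i=2: ✗ (fails at j=2)
  i=3: ✗ (fails at j=3)
  i=4: ✗ (fails at j=4)
  i=5: ✗ (fails at j=6)
  i=6: ✗ (fails at j=6)
  i=7: ✗ (fails at j=7)
  i=8: ✗ (fails at j=8)

none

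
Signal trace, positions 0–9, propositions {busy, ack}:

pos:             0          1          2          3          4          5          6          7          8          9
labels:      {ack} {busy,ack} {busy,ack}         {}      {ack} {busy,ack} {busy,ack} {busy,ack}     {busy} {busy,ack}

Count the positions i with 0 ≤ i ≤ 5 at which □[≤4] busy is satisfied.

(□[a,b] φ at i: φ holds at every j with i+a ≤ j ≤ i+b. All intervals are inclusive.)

Evaluate at each i in [0,5]:
  i=0: ✗ (fails at j=0)
  i=1: ✗ (fails at j=3)
  i=2: ✗ (fails at j=3)
  i=3: ✗ (fails at j=3)
  i=4: ✗ (fails at j=4)
  i=5: ✓ (all of [5,9])
Positions where it holds: {5} → 1.

1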